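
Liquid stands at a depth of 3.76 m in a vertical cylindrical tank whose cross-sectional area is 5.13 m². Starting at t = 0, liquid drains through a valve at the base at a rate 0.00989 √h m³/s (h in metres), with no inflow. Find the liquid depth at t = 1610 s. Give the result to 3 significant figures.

0.150 m

A dh/dt = −Q_out = −0.00989 √h.
Separate and integrate: 2(√h − √h₀) = −(0.00989/A) t.
√h = √3.76 − 0.00989·1610/(2·5.13) = 1.9391 − 1.5519 = 0.38713.
h = 0.38713² = 0.14987 m.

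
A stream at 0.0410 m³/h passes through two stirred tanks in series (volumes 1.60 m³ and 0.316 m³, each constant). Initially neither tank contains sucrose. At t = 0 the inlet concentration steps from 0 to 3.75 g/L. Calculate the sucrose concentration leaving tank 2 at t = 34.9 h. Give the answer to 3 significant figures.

1.85 g/L

Each tank obeys Vᵢ dCᵢ/dt = Q(Cᵢ₋₁ − Cᵢ), so τᵢ = Vᵢ/Q.
τ₁ = 1.60/0.0410 = 39.024 h; τ₂ = 0.316/0.0410 = 7.7073 h.
Tank 1: C₁ = C_in(1 − e^(−t/τ₁)). Tank 2 (τ₁ ≠ τ₂): C₂ = C_in[1 − (τ₁ e^(−t/τ₁) − τ₂ e^(−t/τ₂))/(τ₁ − τ₂)].
At t = 34.9: e^(−t/τ₁) = 0.40889, e^(−t/τ₂) = 0.010800.
C₂ = 3.75·[1 − (39.024·0.40889 − 7.7073·0.010800)/(31.317)] = 3.75·0.49314 = 1.8493 g/L.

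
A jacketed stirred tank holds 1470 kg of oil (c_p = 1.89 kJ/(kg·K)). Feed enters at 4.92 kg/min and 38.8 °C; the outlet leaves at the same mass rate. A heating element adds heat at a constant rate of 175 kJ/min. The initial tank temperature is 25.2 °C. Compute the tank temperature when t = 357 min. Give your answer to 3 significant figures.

47.8 °C

M c_p dT/dt = ṁ c_p (T_in − T) + Q̇.
τ = M/ṁ = 298.78 min; T_ss = T_in + Q̇/(ṁ c_p) = 38.8 + 175/(4.92·1.89) = 57.620 °C.
T approaches T_ss exponentially: T(t) = T_ss + (T₀ − T_ss) e^(−t/τ).
T(357) = 57.620 + (-32.420)·e^(−357/298.78) = 57.620 + (-32.420)·0.30275 = 47.805 °C.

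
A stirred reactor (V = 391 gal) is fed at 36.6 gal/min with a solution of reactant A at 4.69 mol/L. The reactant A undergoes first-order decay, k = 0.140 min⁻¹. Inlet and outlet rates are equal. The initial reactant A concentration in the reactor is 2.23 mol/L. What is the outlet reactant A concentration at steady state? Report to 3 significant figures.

1.88 mol/L

Species balance: V dC/dt = Q C_in − Q C − k V C.
At steady state: 0 = Q C_in − (Q + kV) C_ss, so C_ss = Q C_in/(Q + kV).
C_ss = 36.6·4.69/(36.6 + 0.140·391) = 171.65/91.340 = 1.8793 mol/L.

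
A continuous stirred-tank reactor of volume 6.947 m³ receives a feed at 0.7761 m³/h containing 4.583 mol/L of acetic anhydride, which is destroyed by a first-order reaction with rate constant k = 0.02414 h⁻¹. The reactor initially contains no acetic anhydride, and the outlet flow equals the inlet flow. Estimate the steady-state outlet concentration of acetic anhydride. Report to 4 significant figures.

V dC/dt = Q(C_in − C) − k V C.
At steady state: 0 = Q C_in − (Q + kV) C_ss, so C_ss = Q C_in/(Q + kV).
C_ss = 0.7761·4.583/(0.7761 + 0.02414·6.947) = 3.55687/0.943801 = 3.76866 mol/L.

3.769 mol/L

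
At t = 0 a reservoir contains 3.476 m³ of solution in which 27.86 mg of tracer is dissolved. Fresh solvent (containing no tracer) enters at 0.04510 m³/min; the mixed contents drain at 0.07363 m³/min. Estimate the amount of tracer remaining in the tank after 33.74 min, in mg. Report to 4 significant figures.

Total volume: dV/dt = Q_in − Q_out = -0.0285300 m³/min, so V(t) = 3.476 − 0.0285300 t and V(33.74) = 2.51340 m³.
Solute balance: dm/dt = 0 − Q_out C = −Q_out m/V(t).
dm/m = −Q_out dt/(V₀ − 0.0285300 t); integrating gives ln(m/m₀) = −(Q_out/(Q_in−Q_out)) ln(V/V₀).
m = m₀ (V₀/V)^(Q_out/(Q_in−Q_out)) = 27.86 × (3.476/2.51340)^(-2.58079) = 12.0658 mg.

12.07 mg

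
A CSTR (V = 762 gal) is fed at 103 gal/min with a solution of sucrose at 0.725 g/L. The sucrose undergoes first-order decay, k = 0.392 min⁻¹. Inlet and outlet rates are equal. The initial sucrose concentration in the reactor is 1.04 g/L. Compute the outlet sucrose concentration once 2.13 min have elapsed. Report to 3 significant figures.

Species balance: V dC/dt = Q C_in − Q C − k V C.
dC/dt = (Q/V) C_in − (Q/V + k) C; effective rate a = Q/V + k = 0.13517 + 0.392 = 0.52717 min⁻¹.
C_ss = Q C_in/(Q + kV) = 0.18590 g/L; C(t) = C_ss + (C₀ − C_ss) e^(−a t).
C(2.13) = 0.18590 + (0.85410)·e^(−0.52717·2.13) = 0.18590 + (0.85410)·0.32534 = 0.46377 g/L.

0.464 g/L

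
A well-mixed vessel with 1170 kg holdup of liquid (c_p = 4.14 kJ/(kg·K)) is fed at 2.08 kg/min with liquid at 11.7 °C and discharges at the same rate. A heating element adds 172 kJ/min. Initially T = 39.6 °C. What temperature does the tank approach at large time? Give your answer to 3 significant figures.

31.7 °C

Heat balance on the well-mixed liquid: M c_p dT/dt = ṁ c_p (T_in − T) + 172.
At steady state dT/dt = 0 ⇒ T_ss = T_in + Q̇/(ṁ c_p) = 11.7 + 172/(2.08·4.14) = 31.674 °C.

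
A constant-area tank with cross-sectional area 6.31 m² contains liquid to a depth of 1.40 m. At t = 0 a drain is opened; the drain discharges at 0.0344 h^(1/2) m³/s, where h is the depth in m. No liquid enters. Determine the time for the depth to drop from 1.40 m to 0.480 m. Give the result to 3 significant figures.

180 s

A dh/dt = −Q_out = −0.0344 √h.
∫ h^(−1/2) dh = −(0.0344/A) ∫ dt, giving 2√h = 2√h₀ − (0.0344/A) t.
t = 2A(√h₀ − √h)/0.0344 = 2·6.31·(√1.40 − √0.480)/0.0344
  = 12.620 × (1.1832 − 0.69282) / 0.0344 = 179.91 s.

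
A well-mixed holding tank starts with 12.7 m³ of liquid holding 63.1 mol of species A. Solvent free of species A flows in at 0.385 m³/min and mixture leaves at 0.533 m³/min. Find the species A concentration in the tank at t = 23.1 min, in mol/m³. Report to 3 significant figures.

2.20 mol/m³

Let m(t) be the amount of species A. Volume: V(t) = V₀ + (Q_in − Q_out) t = 12.7 − 0.14800 t; V(23.1) = 9.2812 m³.
No species A enters, so dm/dt = −Q_out · (m/V).
dm/m = −Q_out dt/(V₀ − 0.14800 t); integrating gives ln(m/m₀) = −(Q_out/(Q_in−Q_out)) ln(V/V₀).
m = m₀ (V₀/V)^(Q_out/(Q_in−Q_out)) = 63.1 × (12.7/9.2812)^(-3.6014) = 20.395 mol.
C = m/V = 20.395/9.2812 = 2.1975 mol/m³.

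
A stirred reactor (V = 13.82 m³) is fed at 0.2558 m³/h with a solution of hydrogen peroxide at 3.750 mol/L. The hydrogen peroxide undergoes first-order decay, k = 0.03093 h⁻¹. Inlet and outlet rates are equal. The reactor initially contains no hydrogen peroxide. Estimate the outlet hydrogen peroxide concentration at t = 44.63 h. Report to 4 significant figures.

V dC/dt = Q(C_in − C) − k V C.
This is linear with rate a = Q/V + k = 0.0494394 h⁻¹.
C_ss = Q C_in/(Q + kV) = 1.40395 mol/L; C(t) = C_ss + (C₀ − C_ss) e^(−a t).
C(44.63) = 1.40395 + (-1.40395)·e^(−0.0494394·44.63) = 1.40395 + (-1.40395)·0.110087 = 1.24939 mol/L.

1.249 mol/L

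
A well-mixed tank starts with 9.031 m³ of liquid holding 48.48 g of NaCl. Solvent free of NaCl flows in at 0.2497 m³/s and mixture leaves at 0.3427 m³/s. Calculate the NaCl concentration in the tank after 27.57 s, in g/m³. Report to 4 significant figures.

Total volume: dV/dt = Q_in − Q_out = -0.0930000 m³/s, so V(t) = 9.031 − 0.0930000 t and V(27.57) = 6.46699 m³.
Solute balance: dm/dt = 0 − Q_out C = −Q_out m/V(t).
dm/m = −Q_out dt/(V₀ − 0.0930000 t); integrating gives ln(m/m₀) = −(Q_out/(Q_in−Q_out)) ln(V/V₀).
m = m₀ (V₀/V)^(Q_out/(Q_in−Q_out)) = 48.48 × (9.031/6.46699)^(-3.68495) = 14.1619 g.
C = m/V = 14.1619/6.46699 = 2.18987 g/m³.

2.190 g/m³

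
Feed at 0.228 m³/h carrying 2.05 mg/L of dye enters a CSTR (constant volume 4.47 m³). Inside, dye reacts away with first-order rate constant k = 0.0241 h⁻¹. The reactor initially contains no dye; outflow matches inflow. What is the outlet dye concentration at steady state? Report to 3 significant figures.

V dC/dt = Q(C_in − C) − k V C.
At steady state: 0 = Q C_in − (Q + kV) C_ss, so C_ss = Q C_in/(Q + kV).
C_ss = 0.228·2.05/(0.228 + 0.0241·4.47) = 0.46740/0.33573 = 1.3922 mg/L.

1.39 mg/L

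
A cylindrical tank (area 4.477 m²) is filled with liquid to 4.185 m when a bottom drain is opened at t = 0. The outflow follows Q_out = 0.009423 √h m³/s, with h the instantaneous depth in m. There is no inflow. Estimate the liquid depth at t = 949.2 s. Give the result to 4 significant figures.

With no inflow, A dh/dt = −0.009423 √h.
Separate and integrate: 2(√h − √h₀) = −(0.009423/A) t.
√h = √4.185 − 0.009423·949.2/(2·4.477) = 2.04573 − 0.998918 = 1.04681.
h = 1.04681² = 1.09581 m.

1.096 m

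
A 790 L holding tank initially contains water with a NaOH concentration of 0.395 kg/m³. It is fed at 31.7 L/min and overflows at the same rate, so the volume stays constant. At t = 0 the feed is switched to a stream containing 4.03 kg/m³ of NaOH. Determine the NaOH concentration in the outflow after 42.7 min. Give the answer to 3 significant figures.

3.37 kg/m³

Species balance on the tank: V dC/dt = Q(C_in − C).
So dC/dt = (C_in − C)/τ with τ = V/Q = 790/31.7 = 24.921 min.
Solution: C(t) = C_in + (C₀ − C_in) e^(−t/τ).
C(42.7) = 4.03 + (0.395 − 4.03)·e^(−42.7/24.921) = 4.03 + (-3.6350)·0.18025 = 3.3748 kg/m³.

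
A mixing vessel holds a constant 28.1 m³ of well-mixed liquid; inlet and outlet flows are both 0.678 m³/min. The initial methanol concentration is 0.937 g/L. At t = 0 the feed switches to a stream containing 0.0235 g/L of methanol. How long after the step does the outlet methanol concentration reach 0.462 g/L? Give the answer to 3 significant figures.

30.4 min

Species balance: V dC/dt = Q(C_in − C) ⇒ τ = V/Q = 41.445 min.
C(t) = C_in + (C₀ − C_in) e^(−t/τ). Set C = 0.462 and solve for t:
e^(−t/τ) = (C − C_in)/(C₀ − C_in) = (0.462 − 0.0235)/(0.937 − 0.0235) = 0.48002
t = −τ ln(…) = 41.445 × 0.73392 = 30.418 min.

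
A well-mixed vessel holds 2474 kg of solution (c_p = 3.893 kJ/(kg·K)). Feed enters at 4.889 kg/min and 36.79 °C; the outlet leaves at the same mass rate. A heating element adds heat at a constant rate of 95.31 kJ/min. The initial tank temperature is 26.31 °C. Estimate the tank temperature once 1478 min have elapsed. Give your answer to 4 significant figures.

Energy balance: M c_p dT/dt = ṁ c_p (T_in − T) + 95.31.
Rearrange: dT/dt = (T_ss − T)/τ with τ = M/ṁ = 506.034 min and T_ss = T_in + Q̇/(ṁ c_p) = 41.7977 °C.
This is linear first-order; T(t) = T_ss + (T₀ − T_ss) e^(−t/τ).
T(1478) = 41.7977 + (-15.4877)·e^(−1478/506.034) = 41.7977 + (-15.4877)·0.0538931 = 40.9630 °C.

40.96 °C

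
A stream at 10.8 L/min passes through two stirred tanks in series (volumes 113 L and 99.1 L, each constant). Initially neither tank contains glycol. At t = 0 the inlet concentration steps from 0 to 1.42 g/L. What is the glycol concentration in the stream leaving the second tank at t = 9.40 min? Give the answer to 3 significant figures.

0.354 g/L

Species balance on tank i: dCᵢ/dt = (Cᵢ₋₁ − Cᵢ)/τᵢ with τᵢ = Vᵢ/Q.
τ₁ = 113/10.8 = 10.463 min; τ₂ = 99.1/10.8 = 9.1759 min.
Tank 1: C₁ = C_in(1 − e^(−t/τ₁)). Tank 2 (τ₁ ≠ τ₂): C₂ = C_in[1 − (τ₁ e^(−t/τ₁) − τ₂ e^(−t/τ₂))/(τ₁ − τ₂)].
At t = 9.40: e^(−t/τ₁) = 0.40722, e^(−t/τ₂) = 0.35900.
C₂ = 1.42·[1 − (10.463·0.40722 − 9.1759·0.35900)/(1.2870)] = 1.42·0.24905 = 0.35365 g/L.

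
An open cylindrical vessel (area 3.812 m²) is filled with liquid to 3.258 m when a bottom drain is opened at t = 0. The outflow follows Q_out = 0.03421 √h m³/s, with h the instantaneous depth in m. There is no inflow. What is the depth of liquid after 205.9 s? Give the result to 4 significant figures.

0.7763 m

With no inflow, A dh/dt = −0.03421 √h.
∫ h^(−1/2) dh = −(0.03421/A) ∫ dt, giving 2√h = 2√h₀ − (0.03421/A) t.
√h = √3.258 − 0.03421·205.9/(2·3.812) = 1.80499 − 0.923903 = 0.881090.
h = 0.881090² = 0.776319 m.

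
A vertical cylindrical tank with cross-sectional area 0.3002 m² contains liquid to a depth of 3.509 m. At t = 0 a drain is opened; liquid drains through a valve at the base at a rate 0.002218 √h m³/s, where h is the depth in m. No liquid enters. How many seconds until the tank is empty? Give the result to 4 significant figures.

507.1 s

A dh/dt = −Q_out = −0.002218 √h.
Separate and integrate: 2(√h − √h₀) = −(0.002218/A) t.
Set h = 0: 2√h₀ = (0.002218/A) t_empty ⇒ t_empty = 2A√h₀/0.002218.
t_empty = 2·0.3002·√3.509/0.002218 = 0.600400·1.87323/0.002218 = 507.073 s.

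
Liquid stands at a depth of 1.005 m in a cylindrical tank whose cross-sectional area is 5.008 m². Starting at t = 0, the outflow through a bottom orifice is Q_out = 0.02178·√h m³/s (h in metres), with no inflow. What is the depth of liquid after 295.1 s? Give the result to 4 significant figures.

0.1302 m

A dh/dt = −Q_out = −0.02178 √h.
Separate and integrate: 2(√h − √h₀) = −(0.02178/A) t.
√h = √1.005 − 0.02178·295.1/(2·5.008) = 1.00250 − 0.641701 = 0.360796.
h = 0.360796² = 0.130174 m.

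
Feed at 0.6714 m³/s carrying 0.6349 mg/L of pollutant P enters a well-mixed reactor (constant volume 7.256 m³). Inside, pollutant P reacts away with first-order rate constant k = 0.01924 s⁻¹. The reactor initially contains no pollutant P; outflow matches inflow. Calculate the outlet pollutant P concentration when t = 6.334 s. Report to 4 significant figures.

Species balance: V dC/dt = Q C_in − Q C − k V C.
This is linear with rate a = Q/V + k = 0.111770 s⁻¹.
C_ss = Q C_in/(Q + kV) = 0.525609 mg/L; C(t) = C_ss + (C₀ − C_ss) e^(−a t).
C(6.334) = 0.525609 + (-0.525609)·e^(−0.111770·6.334) = 0.525609 + (-0.525609)·0.492652 = 0.266667 mg/L.

0.2667 mg/L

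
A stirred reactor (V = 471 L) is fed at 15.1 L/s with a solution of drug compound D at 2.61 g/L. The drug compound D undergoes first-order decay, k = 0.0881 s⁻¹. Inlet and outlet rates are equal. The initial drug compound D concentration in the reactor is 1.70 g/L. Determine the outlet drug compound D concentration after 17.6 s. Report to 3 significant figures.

0.817 g/L

Accumulation = in − out − consumed: V dC/dt = Q C_in − Q C − k V C.
dC/dt = (Q/V) C_in − (Q/V + k) C; effective rate a = Q/V + k = 0.032059 + 0.0881 = 0.12016 s⁻¹.
C_ss = Q C_in/(Q + kV) = 0.69637 g/L; C(t) = C_ss + (C₀ − C_ss) e^(−a t).
C(17.6) = 0.69637 + (1.0036)·e^(−0.12016·17.6) = 0.69637 + (1.0036)·0.12066 = 0.81746 g/L.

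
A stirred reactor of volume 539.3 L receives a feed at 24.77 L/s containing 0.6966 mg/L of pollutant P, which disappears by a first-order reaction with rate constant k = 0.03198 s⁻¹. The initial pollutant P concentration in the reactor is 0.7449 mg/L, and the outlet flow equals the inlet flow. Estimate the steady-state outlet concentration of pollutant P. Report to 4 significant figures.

Accumulation = in − out − consumed: V dC/dt = Q C_in − Q C − k V C.
Steady state (dC/dt = 0): C_ss = Q C_in/(Q + kV) = C_in/(1 + kV/Q).
C_ss = 24.77·0.6966/(24.77 + 0.03198·539.3) = 17.2548/42.0168 = 0.410664 mg/L.

0.4107 mg/L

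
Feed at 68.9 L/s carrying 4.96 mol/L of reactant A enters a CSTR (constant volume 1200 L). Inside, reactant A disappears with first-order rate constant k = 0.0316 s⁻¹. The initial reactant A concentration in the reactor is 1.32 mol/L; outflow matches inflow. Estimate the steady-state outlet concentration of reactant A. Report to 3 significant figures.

3.20 mol/L

Accumulation = in − out − consumed: V dC/dt = Q C_in − Q C − k V C.
At steady state: 0 = Q C_in − (Q + kV) C_ss, so C_ss = Q C_in/(Q + kV).
C_ss = 68.9·4.96/(68.9 + 0.0316·1200) = 341.74/106.82 = 3.1993 mol/L.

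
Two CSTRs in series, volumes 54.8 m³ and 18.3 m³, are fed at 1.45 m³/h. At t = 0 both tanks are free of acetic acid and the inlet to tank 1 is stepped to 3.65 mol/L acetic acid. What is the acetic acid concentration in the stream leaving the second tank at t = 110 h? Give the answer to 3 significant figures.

3.35 mol/L

Species balance on tank i: dCᵢ/dt = (Cᵢ₋₁ − Cᵢ)/τᵢ with τᵢ = Vᵢ/Q.
τ₁ = 54.8/1.45 = 37.793 h; τ₂ = 18.3/1.45 = 12.621 h.
Solving the cascade with C₁(0)=C₂(0)=0 gives C₂(t) = C_in[1 − (τ₁ e^(−t/τ₁) − τ₂ e^(−t/τ₂))/(τ₁ − τ₂)].
At t = 110: e^(−t/τ₁) = 0.054444, e^(−t/τ₂) = 0.00016397.
C₂ = 3.65·[1 − (37.793·0.054444 − 12.621·0.00016397)/(25.172)] = 3.65·0.91834 = 3.3519 mol/L.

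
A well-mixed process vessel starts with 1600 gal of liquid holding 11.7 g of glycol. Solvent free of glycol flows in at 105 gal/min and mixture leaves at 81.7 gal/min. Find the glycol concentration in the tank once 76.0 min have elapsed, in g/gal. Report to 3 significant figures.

0.000255 g/gal

Let m(t) be the amount of glycol. Volume: V(t) = V₀ + (Q_in − Q_out) t = 1600 + 23.300 t; V(76.0) = 3370.8 gal.
Species balance (pure solvent in): dm/dt = −Q_out · m/V(t).
Separate: dm/m = −Q_out dt/V(t) ⇒ ln(m/m₀) = −(Q_out/(Q_in−Q_out)) ln(V/V₀).
m = m₀ (V₀/V)^(Q_out/(Q_in−Q_out)) = 11.7 × (1600/3370.8)^(3.5064) = 0.85794 g.
C = m/V = 0.85794/3370.8 = 0.00025452 g/gal.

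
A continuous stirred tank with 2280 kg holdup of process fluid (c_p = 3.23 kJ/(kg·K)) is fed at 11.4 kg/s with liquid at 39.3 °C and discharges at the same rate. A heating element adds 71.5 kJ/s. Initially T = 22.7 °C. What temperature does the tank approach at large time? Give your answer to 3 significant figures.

M c_p dT/dt = ṁ c_p (T_in − T) + Q̇.
At steady state dT/dt = 0 ⇒ T_ss = T_in + Q̇/(ṁ c_p) = 39.3 + 71.5/(11.4·3.23) = 41.242 °C.

41.2 °C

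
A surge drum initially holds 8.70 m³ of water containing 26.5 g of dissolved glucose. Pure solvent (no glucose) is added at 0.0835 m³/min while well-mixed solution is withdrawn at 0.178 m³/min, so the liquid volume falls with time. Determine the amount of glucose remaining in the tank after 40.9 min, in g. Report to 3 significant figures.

Let m(t) be the amount of glucose. Volume: V(t) = V₀ + (Q_in − Q_out) t = 8.70 − 0.094500 t; V(40.9) = 4.8350 m³.
Species balance (pure solvent in): dm/dt = −Q_out · m/V(t).
dm/m = −Q_out dt/(V₀ − 0.094500 t); integrating gives ln(m/m₀) = −(Q_out/(Q_in−Q_out)) ln(V/V₀).
m = m₀ (V₀/V)^(Q_out/(Q_in−Q_out)) = 26.5 × (8.70/4.8350)^(-1.8836) = 8.7637 g.

8.76 g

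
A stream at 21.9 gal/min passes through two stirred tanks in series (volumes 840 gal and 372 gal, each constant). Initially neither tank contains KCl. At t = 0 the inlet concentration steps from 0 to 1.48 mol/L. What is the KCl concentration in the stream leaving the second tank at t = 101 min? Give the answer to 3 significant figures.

Species balance on tank i: dCᵢ/dt = (Cᵢ₋₁ − Cᵢ)/τᵢ with τᵢ = Vᵢ/Q.
τ₁ = 840/21.9 = 38.356 min; τ₂ = 372/21.9 = 16.986 min.
Tank 1: C₁ = C_in(1 − e^(−t/τ₁)). Tank 2 (τ₁ ≠ τ₂): C₂ = C_in[1 − (τ₁ e^(−t/τ₁) − τ₂ e^(−t/τ₂))/(τ₁ − τ₂)].
At t = 101: e^(−t/τ₁) = 0.071847, e^(−t/τ₂) = 0.0026164.
C₂ = 1.48·[1 − (38.356·0.071847 − 16.986·0.0026164)/(21.370)] = 1.48·0.87312 = 1.2922 mol/L.

1.29 mol/L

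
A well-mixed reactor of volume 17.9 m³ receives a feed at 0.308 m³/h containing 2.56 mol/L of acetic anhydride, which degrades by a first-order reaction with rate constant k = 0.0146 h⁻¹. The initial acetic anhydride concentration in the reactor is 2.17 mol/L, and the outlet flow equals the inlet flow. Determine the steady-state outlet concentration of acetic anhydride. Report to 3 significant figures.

1.38 mol/L

Accumulation = in − out − consumed: V dC/dt = Q C_in − Q C − k V C.
At steady state: 0 = Q C_in − (Q + kV) C_ss, so C_ss = Q C_in/(Q + kV).
C_ss = 0.308·2.56/(0.308 + 0.0146·17.9) = 0.78848/0.56934 = 1.3849 mol/L.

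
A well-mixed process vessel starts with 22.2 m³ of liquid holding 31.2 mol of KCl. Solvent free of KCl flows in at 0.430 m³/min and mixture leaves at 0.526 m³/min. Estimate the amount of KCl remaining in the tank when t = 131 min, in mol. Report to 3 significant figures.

Let m(t) be the amount of KCl. Volume: V(t) = V₀ + (Q_in − Q_out) t = 22.2 − 0.096000 t; V(131) = 9.6240 m³.
Solute balance: dm/dt = 0 − Q_out C = −Q_out m/V(t).
dm/m = −Q_out dt/(V₀ − 0.096000 t); integrating gives ln(m/m₀) = −(Q_out/(Q_in−Q_out)) ln(V/V₀).
m = m₀ (V₀/V)^(Q_out/(Q_in−Q_out)) = 31.2 × (22.2/9.6240)^(-5.4792) = 0.32006 mol.

0.320 mol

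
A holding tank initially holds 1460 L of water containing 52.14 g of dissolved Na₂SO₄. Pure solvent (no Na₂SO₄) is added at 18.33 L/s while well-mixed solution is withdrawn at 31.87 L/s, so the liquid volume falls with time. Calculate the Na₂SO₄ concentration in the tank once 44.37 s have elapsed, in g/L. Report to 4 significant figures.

0.01742 g/L

Let m(t) be the amount of Na₂SO₄. Volume: V(t) = V₀ + (Q_in − Q_out) t = 1460 − 13.5400 t; V(44.37) = 859.230 L.
Solute balance: dm/dt = 0 − Q_out C = −Q_out m/V(t).
dm/m = −Q_out dt/(V₀ − 13.5400 t); integrating gives ln(m/m₀) = −(Q_out/(Q_in−Q_out)) ln(V/V₀).
m = m₀ (V₀/V)^(Q_out/(Q_in−Q_out)) = 52.14 × (1460/859.230)^(-2.35377) = 14.9704 g.
C = m/V = 14.9704/859.230 = 0.0174230 g/L.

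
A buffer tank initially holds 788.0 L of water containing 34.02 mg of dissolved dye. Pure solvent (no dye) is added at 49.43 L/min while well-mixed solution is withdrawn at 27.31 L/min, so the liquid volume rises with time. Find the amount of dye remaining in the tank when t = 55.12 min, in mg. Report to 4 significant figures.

Total volume: dV/dt = Q_in − Q_out = 22.1200 L/min, so V(t) = 788.0 + 22.1200 t and V(55.12) = 2007.25 L.
Species balance (pure solvent in): dm/dt = −Q_out · m/V(t).
Separate: dm/m = −Q_out dt/V(t) ⇒ ln(m/m₀) = −(Q_out/(Q_in−Q_out)) ln(V/V₀).
m = m₀ (V₀/V)^(Q_out/(Q_in−Q_out)) = 34.02 × (788.0/2007.25)^(1.23463) = 10.7246 mg.

10.72 mg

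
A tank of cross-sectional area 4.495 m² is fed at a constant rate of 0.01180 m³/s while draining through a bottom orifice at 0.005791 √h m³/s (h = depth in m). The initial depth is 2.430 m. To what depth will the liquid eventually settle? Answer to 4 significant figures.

4.152 m

Level balance: A dh/dt = 0.01180 − 0.005791 √h. Setting dh/dt = 0:
Q_in = 0.005791 √h_ss ⇒ √h_ss = 0.01180/0.005791 = 2.03764.
h_ss = 2.03764² = 4.15200 m. (Since h₀ = 2.430 m < h_ss, the level will rise toward this value.)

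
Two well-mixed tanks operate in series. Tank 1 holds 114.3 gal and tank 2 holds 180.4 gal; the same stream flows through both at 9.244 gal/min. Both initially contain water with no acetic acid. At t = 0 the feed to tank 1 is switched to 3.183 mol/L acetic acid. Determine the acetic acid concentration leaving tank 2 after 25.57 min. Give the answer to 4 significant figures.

1.536 mol/L

Time constants: τᵢ = Vᵢ/Q for each well-mixed tank.
τ₁ = 114.3/9.244 = 12.3648 min; τ₂ = 180.4/9.244 = 19.5154 min.
Tank 1: C₁ = C_in(1 − e^(−t/τ₁)). Tank 2 (τ₁ ≠ τ₂): C₂ = C_in[1 − (τ₁ e^(−t/τ₁) − τ₂ e^(−t/τ₂))/(τ₁ − τ₂)].
At t = 25.57: e^(−t/τ₁) = 0.126442, e^(−t/τ₂) = 0.269753.
C₂ = 3.183·[1 − (12.3648·0.126442 − 19.5154·0.269753)/(-7.15058)] = 3.183·0.482435 = 1.53559 mol/L.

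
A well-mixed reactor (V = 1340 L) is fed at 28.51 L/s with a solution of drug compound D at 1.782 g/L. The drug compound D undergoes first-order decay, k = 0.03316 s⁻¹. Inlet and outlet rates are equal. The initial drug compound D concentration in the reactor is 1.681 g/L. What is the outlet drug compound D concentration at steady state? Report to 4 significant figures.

Species balance: V dC/dt = Q C_in − Q C − k V C.
At steady state: 0 = Q C_in − (Q + kV) C_ss, so C_ss = Q C_in/(Q + kV).
C_ss = 28.51·1.782/(28.51 + 0.03316·1340) = 50.8048/72.9444 = 0.696487 g/L.

0.6965 g/L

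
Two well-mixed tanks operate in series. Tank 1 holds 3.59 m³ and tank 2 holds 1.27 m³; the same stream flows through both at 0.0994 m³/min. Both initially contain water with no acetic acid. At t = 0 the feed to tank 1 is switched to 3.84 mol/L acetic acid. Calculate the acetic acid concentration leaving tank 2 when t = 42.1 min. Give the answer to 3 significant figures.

2.07 mol/L

Time constants: τᵢ = Vᵢ/Q for each well-mixed tank.
τ₁ = 3.59/0.0994 = 36.117 min; τ₂ = 1.27/0.0994 = 12.777 min.
Solving the cascade with C₁(0)=C₂(0)=0 gives C₂(t) = C_in[1 − (τ₁ e^(−t/τ₁) − τ₂ e^(−t/τ₂))/(τ₁ − τ₂)].
At t = 42.1: e^(−t/τ₁) = 0.31172, e^(−t/τ₂) = 0.037065.
C₂ = 3.84·[1 − (36.117·0.31172 − 12.777·0.037065)/(23.340)] = 3.84·0.53794 = 2.0657 mol/L.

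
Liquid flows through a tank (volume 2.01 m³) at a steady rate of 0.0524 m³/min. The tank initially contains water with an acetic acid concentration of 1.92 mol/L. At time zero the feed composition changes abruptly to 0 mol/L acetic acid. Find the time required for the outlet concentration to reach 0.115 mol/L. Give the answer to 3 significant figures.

108 min

Species balance: V dC/dt = Q(C_in − C) ⇒ τ = V/Q = 38.359 min.
C(t) = C_in + (C₀ − C_in) e^(−t/τ). Set C = 0.115 and solve for t:
e^(−t/τ) = (C − C_in)/(C₀ − C_in) = (0.115 − 0)/(1.92 − 0) = 0.059896
t = −τ ln(…) = 38.359 × 2.8151 = 107.99 min.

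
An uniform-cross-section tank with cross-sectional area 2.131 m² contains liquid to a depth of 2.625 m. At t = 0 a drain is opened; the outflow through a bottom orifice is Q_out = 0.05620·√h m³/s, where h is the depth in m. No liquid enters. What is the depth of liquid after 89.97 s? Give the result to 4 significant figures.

0.1882 m

A dh/dt = −Q_out = −0.05620 √h.
This is separable: 2 d(√h)/dt = −0.05620/A, so √h = √h₀ − (0.05620/(2A)) t.
√h = √2.625 − 0.05620·89.97/(2·2.131) = 1.62019 − 1.18637 = 0.433814.
h = 0.433814² = 0.188195 m.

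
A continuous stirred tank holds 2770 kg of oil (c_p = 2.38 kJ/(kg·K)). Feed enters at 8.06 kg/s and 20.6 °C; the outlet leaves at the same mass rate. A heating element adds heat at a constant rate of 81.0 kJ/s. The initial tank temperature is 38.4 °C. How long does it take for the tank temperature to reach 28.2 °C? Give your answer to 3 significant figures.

Energy balance: M c_p dT/dt = ṁ c_p (T_in − T) + 81.0.
τ = M/ṁ = 343.67 s; T_ss = T_in + Q̇/(ṁ c_p) = 24.823 °C.
T(t) = T_ss + (T₀ − T_ss) e^(−t/τ). Set T = 28.2:
e^(−t/τ) = (28.2 − 24.823)/(38.4 − 24.823) = 0.24876
t = −343.67 · ln(0.24876) = 478.15 s.

478 s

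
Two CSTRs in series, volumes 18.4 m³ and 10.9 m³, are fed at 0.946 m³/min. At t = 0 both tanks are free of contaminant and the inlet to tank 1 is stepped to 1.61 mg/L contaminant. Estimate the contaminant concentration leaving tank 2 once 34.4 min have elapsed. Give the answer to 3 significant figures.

Species balance on tank i: dCᵢ/dt = (Cᵢ₋₁ − Cᵢ)/τᵢ with τᵢ = Vᵢ/Q.
τ₁ = 18.4/0.946 = 19.450 min; τ₂ = 10.9/0.946 = 11.522 min.
Tank 1: C₁ = C_in(1 − e^(−t/τ₁)). Tank 2 (τ₁ ≠ τ₂): C₂ = C_in[1 − (τ₁ e^(−t/τ₁) − τ₂ e^(−t/τ₂))/(τ₁ − τ₂)].
At t = 34.4: e^(−t/τ₁) = 0.17057, e^(−t/τ₂) = 0.050512.
C₂ = 1.61·[1 − (19.450·0.17057 − 11.522·0.050512)/(7.9281)] = 1.61·0.65495 = 1.0545 mg/L.

1.05 mg/L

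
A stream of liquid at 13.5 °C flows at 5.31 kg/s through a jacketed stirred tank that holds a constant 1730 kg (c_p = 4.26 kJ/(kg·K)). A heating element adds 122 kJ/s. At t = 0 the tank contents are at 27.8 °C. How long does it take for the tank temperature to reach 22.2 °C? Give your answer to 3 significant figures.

M c_p dT/dt = ṁ c_p (T_in − T) + Q̇.
τ = M/ṁ = 325.80 s; T_ss = T_in + Q̇/(ṁ c_p) = 18.893 °C.
T(t) = T_ss + (T₀ − T_ss) e^(−t/τ). Set T = 22.2:
e^(−t/τ) = (22.2 − 18.893)/(27.8 − 18.893) = 0.37126
t = −325.80 · ln(0.37126) = 322.82 s.

323 s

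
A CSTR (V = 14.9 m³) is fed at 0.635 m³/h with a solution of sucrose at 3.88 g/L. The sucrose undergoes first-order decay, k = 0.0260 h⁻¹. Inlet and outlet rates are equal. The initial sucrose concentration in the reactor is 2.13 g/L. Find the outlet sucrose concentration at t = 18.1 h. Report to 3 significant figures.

Accumulation = in − out − consumed: V dC/dt = Q C_in − Q C − k V C.
dC/dt = (Q/V) C_in − (Q/V + k) C; effective rate a = Q/V + k = 0.042617 + 0.0260 = 0.068617 h⁻¹.
C_ss = Q C_in/(Q + kV) = 2.4098 g/L; C(t) = C_ss + (C₀ − C_ss) e^(−a t).
C(18.1) = 2.4098 + (-0.27982)·e^(−0.068617·18.1) = 2.4098 + (-0.27982)·0.28881 = 2.3290 g/L.

2.33 g/L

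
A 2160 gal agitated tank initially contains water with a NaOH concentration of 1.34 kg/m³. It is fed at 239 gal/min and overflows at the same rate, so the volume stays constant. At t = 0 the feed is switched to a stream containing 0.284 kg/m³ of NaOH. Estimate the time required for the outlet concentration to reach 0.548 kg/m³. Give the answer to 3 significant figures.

12.5 min

Accumulation = in − out for the solute gives V dC/dt = Q(C_in − C), so τ = V/Q = 9.0377 min.
C(t) = C_in + (C₀ − C_in) e^(−t/τ). Set C = 0.548 and solve for t:
e^(−t/τ) = (C − C_in)/(C₀ − C_in) = (0.548 − 0.284)/(1.34 − 0.284) = 0.25000
t = −τ ln(…) = 9.0377 × 1.3863 = 12.529 min.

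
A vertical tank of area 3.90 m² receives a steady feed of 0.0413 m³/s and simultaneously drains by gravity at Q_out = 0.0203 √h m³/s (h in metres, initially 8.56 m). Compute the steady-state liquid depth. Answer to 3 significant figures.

4.14 m

A dh/dt = Q_in − 0.0203 √h. Steady state requires inflow = outflow:
Q_in = 0.0203 √h_ss ⇒ √h_ss = 0.0413/0.0203 = 2.0345.
h_ss = 2.0345² = 4.1391 m. (Since h₀ = 8.56 m > h_ss, the level will fall toward this value.)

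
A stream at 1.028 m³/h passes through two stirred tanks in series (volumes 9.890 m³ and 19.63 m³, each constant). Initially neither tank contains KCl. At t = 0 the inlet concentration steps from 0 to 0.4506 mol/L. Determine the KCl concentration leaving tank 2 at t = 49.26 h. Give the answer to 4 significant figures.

Time constants: τᵢ = Vᵢ/Q for each well-mixed tank.
τ₁ = 9.890/1.028 = 9.62062 h; τ₂ = 19.63/1.028 = 19.0953 h.
Tank 1: C₁ = C_in(1 − e^(−t/τ₁)). Tank 2 (τ₁ ≠ τ₂): C₂ = C_in[1 − (τ₁ e^(−t/τ₁) − τ₂ e^(−t/τ₂))/(τ₁ − τ₂)].
At t = 49.26: e^(−t/τ₁) = 0.00597452, e^(−t/τ₂) = 0.0757976.
C₂ = 0.4506·[1 − (9.62062·0.00597452 − 19.0953·0.0757976)/(-9.47471)] = 0.4506·0.853304 = 0.384499 mol/L.

0.3845 mol/L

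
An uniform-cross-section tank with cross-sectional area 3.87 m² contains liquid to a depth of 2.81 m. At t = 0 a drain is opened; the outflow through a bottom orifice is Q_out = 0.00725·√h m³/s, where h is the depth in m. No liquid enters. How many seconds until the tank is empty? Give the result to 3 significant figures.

1790 s

Mass balance (ρ constant): A dh/dt = −0.00725 √h.
Separate and integrate: 2(√h − √h₀) = −(0.00725/A) t.
Tank is empty when √h = 0: t_empty = 2A√h₀/0.00725.
t_empty = 2·3.87·√2.81/0.00725 = 7.7400·1.6763/0.00725 = 1789.6 s.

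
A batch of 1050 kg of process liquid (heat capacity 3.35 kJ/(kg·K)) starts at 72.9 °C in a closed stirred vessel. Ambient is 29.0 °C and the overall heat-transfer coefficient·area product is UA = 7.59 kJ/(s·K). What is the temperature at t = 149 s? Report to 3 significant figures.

Lumped-capacitance energy balance: M c_p dT/dt = UA(T_amb − T).
dT/dt = (T_ss − T)/τ with T_ss = T_amb = 29.000 °C, τ = M c_p/UA = 1050·3.35/7.59 = 463.44 s.
T approaches T_ss exponentially: T(t) = T_ss + (T₀ − T_ss) e^(−t/τ).
T(149) = 29.000 + (43.900)·0.72505 = 60.830 °C.

60.8 °C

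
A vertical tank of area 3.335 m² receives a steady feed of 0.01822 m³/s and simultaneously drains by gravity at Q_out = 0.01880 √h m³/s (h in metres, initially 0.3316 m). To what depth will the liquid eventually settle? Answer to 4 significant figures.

0.9392 m

A dh/dt = Q_in − 0.01880 √h. Steady state requires inflow = outflow:
Q_in = 0.01880 √h_ss ⇒ √h_ss = 0.01822/0.01880 = 0.969149.
h_ss = 0.969149² = 0.939250 m. (Since h₀ = 0.3316 m < h_ss, the level will rise toward this value.)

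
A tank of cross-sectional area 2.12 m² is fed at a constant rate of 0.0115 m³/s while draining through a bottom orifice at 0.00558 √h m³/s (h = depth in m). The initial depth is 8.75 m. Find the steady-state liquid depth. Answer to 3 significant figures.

Level balance: A dh/dt = 0.0115 − 0.00558 √h. Setting dh/dt = 0:
Q_in = 0.00558 √h_ss ⇒ √h_ss = 0.0115/0.00558 = 2.0609.
h_ss = 2.0609² = 4.2474 m. (Since h₀ = 8.75 m > h_ss, the level will fall toward this value.)

4.25 m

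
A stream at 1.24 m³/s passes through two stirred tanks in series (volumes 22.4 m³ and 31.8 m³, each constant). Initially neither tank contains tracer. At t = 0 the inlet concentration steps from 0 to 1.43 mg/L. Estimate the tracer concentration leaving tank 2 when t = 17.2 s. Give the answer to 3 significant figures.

Each tank obeys Vᵢ dCᵢ/dt = Q(Cᵢ₋₁ − Cᵢ), so τᵢ = Vᵢ/Q.
τ₁ = 22.4/1.24 = 18.065 s; τ₂ = 31.8/1.24 = 25.645 s.
Tank 1: C₁ = C_in(1 − e^(−t/τ₁)). Tank 2 (τ₁ ≠ τ₂): C₂ = C_in[1 − (τ₁ e^(−t/τ₁) − τ₂ e^(−t/τ₂))/(τ₁ − τ₂)].
At t = 17.2: e^(−t/τ₁) = 0.38591, e^(−t/τ₂) = 0.51135.
C₂ = 1.43·[1 − (18.065·0.38591 − 25.645·0.51135)/(-7.5806)] = 1.43·0.18972 = 0.27130 mg/L.

0.271 mg/L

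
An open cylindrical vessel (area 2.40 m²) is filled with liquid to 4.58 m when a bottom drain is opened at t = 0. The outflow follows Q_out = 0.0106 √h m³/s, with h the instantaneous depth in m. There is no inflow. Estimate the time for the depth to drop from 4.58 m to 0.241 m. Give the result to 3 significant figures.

Unsteady balance on liquid volume: A dh/dt = −0.0106 √h.
Separate and integrate: 2(√h − √h₀) = −(0.0106/A) t.
t = 2A(√h₀ − √h)/0.0106 = 2·2.40·(√4.58 − √0.241)/0.0106
  = 4.8000 × (2.1401 − 0.49092) / 0.0106 = 746.80 s.

747 s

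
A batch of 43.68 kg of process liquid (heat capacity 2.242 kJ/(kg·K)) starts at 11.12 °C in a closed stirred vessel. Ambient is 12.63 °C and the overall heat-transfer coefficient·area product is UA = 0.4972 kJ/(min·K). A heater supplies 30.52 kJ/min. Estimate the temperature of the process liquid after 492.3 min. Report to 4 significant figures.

Lumped-capacitance energy balance: M c_p dT/dt = UA(T_amb − T) + Q̇.
dT/dt = (T_ss − T)/τ with T_ss = T_amb + Q̇/UA = 12.63 + 30.52/0.4972 = 74.0137 °C, τ = M c_p/UA = 43.68·2.242/0.4972 = 196.964 min.
This is linear first-order; T(t) = T_ss + (T₀ − T_ss) e^(−t/τ).
T(492.3) = 74.0137 + (-62.8937)·0.0821310 = 68.8482 °C.

68.85 °C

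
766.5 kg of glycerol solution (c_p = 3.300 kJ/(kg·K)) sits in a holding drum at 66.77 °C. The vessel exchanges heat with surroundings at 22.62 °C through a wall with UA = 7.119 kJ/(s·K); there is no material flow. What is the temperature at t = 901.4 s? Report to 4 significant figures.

Unsteady energy balance on the tank contents: M c_p dT/dt = −UA(T − T_amb).
dT/dt = (T_ss − T)/τ with T_ss = T_amb = 22.6200 °C, τ = M c_p/UA = 766.5·3.300/7.119 = 355.310 s.
T approaches T_ss exponentially: T(t) = T_ss + (T₀ − T_ss) e^(−t/τ).
T(901.4) = 22.6200 + (44.1500)·0.0791080 = 26.1126 °C.

26.11 °C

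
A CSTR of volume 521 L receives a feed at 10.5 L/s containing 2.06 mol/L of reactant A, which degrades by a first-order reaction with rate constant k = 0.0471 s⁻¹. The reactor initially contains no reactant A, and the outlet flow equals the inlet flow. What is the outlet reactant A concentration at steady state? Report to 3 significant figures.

0.617 mol/L

Species balance: V dC/dt = Q C_in − Q C − k V C.
At steady state: 0 = Q C_in − (Q + kV) C_ss, so C_ss = Q C_in/(Q + kV).
C_ss = 10.5·2.06/(10.5 + 0.0471·521) = 21.630/35.039 = 0.61731 mol/L.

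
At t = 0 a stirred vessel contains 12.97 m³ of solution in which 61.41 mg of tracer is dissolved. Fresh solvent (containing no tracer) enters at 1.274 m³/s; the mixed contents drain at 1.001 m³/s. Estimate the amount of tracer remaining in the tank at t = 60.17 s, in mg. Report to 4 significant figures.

3.057 mg

Let m(t) be the amount of tracer. Volume: V(t) = V₀ + (Q_in − Q_out) t = 12.97 + 0.273000 t; V(60.17) = 29.3964 m³.
Species balance (pure solvent in): dm/dt = −Q_out · m/V(t).
dm/m = −Q_out dt/(V₀ + 0.273000 t); integrating gives ln(m/m₀) = −(Q_out/(Q_in−Q_out)) ln(V/V₀).
m = m₀ (V₀/V)^(Q_out/(Q_in−Q_out)) = 61.41 × (12.97/29.3964)^(3.66667) = 3.05684 mg.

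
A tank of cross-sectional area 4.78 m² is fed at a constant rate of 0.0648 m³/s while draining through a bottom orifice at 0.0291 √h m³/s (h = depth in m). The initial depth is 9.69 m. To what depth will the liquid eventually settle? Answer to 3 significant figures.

4.96 m

A dh/dt = Q_in − 0.0291 √h. Steady state requires inflow = outflow:
Q_in = 0.0291 √h_ss ⇒ √h_ss = 0.0648/0.0291 = 2.2268.
h_ss = 2.2268² = 4.9587 m. (Since h₀ = 9.69 m > h_ss, the level will fall toward this value.)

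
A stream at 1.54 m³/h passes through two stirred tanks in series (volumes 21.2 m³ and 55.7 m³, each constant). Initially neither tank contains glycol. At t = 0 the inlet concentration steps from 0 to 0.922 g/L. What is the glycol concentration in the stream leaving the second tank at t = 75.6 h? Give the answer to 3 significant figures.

0.740 g/L

Each tank obeys Vᵢ dCᵢ/dt = Q(Cᵢ₋₁ − Cᵢ), so τᵢ = Vᵢ/Q.
τ₁ = 21.2/1.54 = 13.766 h; τ₂ = 55.7/1.54 = 36.169 h.
Solving the cascade with C₁(0)=C₂(0)=0 gives C₂(t) = C_in[1 − (τ₁ e^(−t/τ₁) − τ₂ e^(−t/τ₂))/(τ₁ − τ₂)].
At t = 75.6: e^(−t/τ₁) = 0.0041208, e^(−t/τ₂) = 0.12366.
C₂ = 0.922·[1 − (13.766·0.0041208 − 36.169·0.12366)/(-22.403)] = 0.922·0.80288 = 0.74026 g/L.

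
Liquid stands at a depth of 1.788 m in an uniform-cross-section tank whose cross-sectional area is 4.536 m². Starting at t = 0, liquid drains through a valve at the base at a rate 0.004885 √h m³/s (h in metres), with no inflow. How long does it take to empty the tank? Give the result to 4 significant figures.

Volume balance on the tank: A dh/dt = −0.004885 √h.
∫ h^(−1/2) dh = −(0.004885/A) ∫ dt, giving 2√h = 2√h₀ − (0.004885/A) t.
Tank is empty when √h = 0: t_empty = 2A√h₀/0.004885.
t_empty = 2·4.536·√1.788/0.004885 = 9.07200·1.33716/0.004885 = 2483.26 s.

2483 s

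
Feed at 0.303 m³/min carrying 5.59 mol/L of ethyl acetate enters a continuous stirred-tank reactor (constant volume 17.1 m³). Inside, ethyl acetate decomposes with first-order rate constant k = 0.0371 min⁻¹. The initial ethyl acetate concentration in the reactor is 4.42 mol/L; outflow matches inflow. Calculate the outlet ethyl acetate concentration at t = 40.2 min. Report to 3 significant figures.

2.10 mol/L

V dC/dt = Q(C_in − C) − k V C.
dC/dt = (Q/V) C_in − (Q/V + k) C; effective rate a = Q/V + k = 0.017719 + 0.0371 = 0.054819 min⁻¹.
C_ss = Q C_in/(Q + kV) = 1.8069 mol/L; C(t) = C_ss + (C₀ − C_ss) e^(−a t).
C(40.2) = 1.8069 + (2.6131)·e^(−0.054819·40.2) = 1.8069 + (2.6131)·0.11039 = 2.0953 mol/L.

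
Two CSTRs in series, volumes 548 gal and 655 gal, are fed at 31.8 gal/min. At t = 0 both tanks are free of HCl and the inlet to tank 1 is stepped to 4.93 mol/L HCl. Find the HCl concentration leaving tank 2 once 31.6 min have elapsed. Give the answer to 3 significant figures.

Each tank obeys Vᵢ dCᵢ/dt = Q(Cᵢ₋₁ − Cᵢ), so τᵢ = Vᵢ/Q.
τ₁ = 548/31.8 = 17.233 min; τ₂ = 655/31.8 = 20.597 min.
Solving the cascade with C₁(0)=C₂(0)=0 gives C₂(t) = C_in[1 − (τ₁ e^(−t/τ₁) − τ₂ e^(−t/τ₂))/(τ₁ − τ₂)].
At t = 31.6: e^(−t/τ₁) = 0.15982, e^(−t/τ₂) = 0.21564.
C₂ = 4.93·[1 − (17.233·0.15982 − 20.597·0.21564)/(-3.3648)] = 4.93·0.49850 = 2.4576 mol/L.

2.46 mol/L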